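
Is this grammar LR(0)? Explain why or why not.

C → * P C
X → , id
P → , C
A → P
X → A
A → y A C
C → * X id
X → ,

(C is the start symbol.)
A grammar is LR(0) if no state in the canonical LR(0) collection has:
  - both a shift item (dot before a terminal) and a complete item (shift-reduce conflict), or
  - two or more complete items (reduce-reduce conflict; the accept item [C' → C .] counts as a complete item here).

Augment with C' → C and build the canonical LR(0) collection (I0 = CLOSURE({[C' → . C]}), then GOTO on every symbol after a dot until no new states appear). It has 16 states:
  I0: { [C → . * P C], [C → . * X id], [C' → . C] }  — shift
  I1: { [A → . P], [A → . y A C], [C → * . P C], [C → * . X id], [P → . , C], [X → . , id], [X → . ,], [X → . A] }  — shift
  I2: { [C' → C .] }  — accept
  I3: { [C → . * P C], [C → . * X id], [P → , . C], [X → , . id], [X → , .] }  — shift, reduce
  I4: { [X → A .] }  — reduce
  I5: { [A → P .], [C → * P . C], [C → . * P C], [C → . * X id] }  — shift, reduce
  I6: { [C → * X . id] }  — shift
  I7: { [A → . P], [A → . y A C], [A → y . A C], [P → . , C] }  — shift
  I8: { [C → . * P C], [C → . * X id], [P → , . C] }  — shift
  I9: { [A → y A . C], [C → . * P C], [C → . * X id] }  — shift
  I10: { [A → P .] }  — reduce
  I11: { [A → y A C .] }  — reduce
  I12: { [P → , C .] }  — reduce
  I13: { [C → * X id .] }  — reduce
  I14: { [C → * P C .] }  — reduce
  I15: { [X → , id .] }  — reduce

Conflict in state I3:
  Shift-reduce conflict between [X → , .] and [C → . * P C]
So the grammar is NOT LR(0).

Answer: No. Shift-reduce conflict between [X → , .] and [C → . * P C]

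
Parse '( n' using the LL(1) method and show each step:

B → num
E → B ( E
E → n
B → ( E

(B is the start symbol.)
LL(1) parsing maintains a stack (initially the start symbol over $) and the input. At each step: if the stack top is a terminal, match it against the current input token; if it is a non-terminal N, replace it with the RHS of M[N, lookahead] (the unique production whose predict set contains the lookahead).

Stack is shown with the top on the left.

Stack  Input  Action
--------------------
B $    ( n $  output B → ( E
( E $  ( n $  match '('
E $    n $    output E → n
n $    n $    match 'n'
$      $      accept

The string is accepted.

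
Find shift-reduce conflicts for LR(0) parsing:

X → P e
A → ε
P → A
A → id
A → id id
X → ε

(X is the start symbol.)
A shift-reduce conflict occurs when an LR(0) state has both:
  - a complete (reduce) item [A → α .] (dot at the end), and
  - a shift item [B → β . c γ] (dot before a terminal).

Augment with X' → X and build the canonical LR(0) collection (I0 = CLOSURE({[X' → . X]}), then GOTO on every symbol after a dot until no new states appear). It has 7 states:
  I0: { [A → . id id], [A → . id], [A → .], [P → . A], [X → . P e], [X → .], [X' → . X] }  — shift, 2 reduces
  I1: { [P → A .] }  — reduce
  I2: { [X → P . e] }  — shift
  I3: { [X' → X .] }  — accept
  I4: { [A → id . id], [A → id .] }  — shift, reduce
  I5: { [A → id id .] }  — reduce
  I6: { [X → P e .] }  — reduce

I0 contains reduce items [A → .], [X → .] and shift items [A → . id], [A → . id id] — shift-reduce conflict.
I4 contains reduce item [A → id .] and shift item [A → id . id] — shift-reduce conflict.

Answer: Yes — I0: [A → .] vs [A → . id]; I4: [A → id .] vs [A → id . id]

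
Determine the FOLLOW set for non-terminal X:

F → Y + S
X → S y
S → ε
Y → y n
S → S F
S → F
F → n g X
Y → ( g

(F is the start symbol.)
In F → n g X: X is at the end, add FOLLOW(F)

The FOLLOW sets referred to above (computed the same way, to a fixed point):
  FOLLOW(F) = { $, '(', 'n', 'y' }

Taking the union: FOLLOW(X) = { $, '(', 'n', 'y' }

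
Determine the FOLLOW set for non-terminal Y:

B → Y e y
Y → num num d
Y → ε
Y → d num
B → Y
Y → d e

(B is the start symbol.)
To compute FOLLOW(Y), find every occurrence of Y on a right-hand side N → α Y β: add FIRST(β) \ {ε}, and if β is empty or nullable also add FOLLOW(N). Iterate to a fixed point.

In B → Y e y: Y is followed by e y, add FIRST(e y) \ {ε} = { 'e' }
In B → Y: Y is at the end, add FOLLOW(B)

The FOLLOW sets referred to above (computed the same way, to a fixed point):
  FOLLOW(B) = { $ }

Taking the union: FOLLOW(Y) = { $, 'e' }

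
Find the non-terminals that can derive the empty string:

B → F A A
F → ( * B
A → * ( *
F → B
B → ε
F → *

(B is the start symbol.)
{ 'B', 'F' }

ε-productions: B → ε
So B is immediately nullable.
F → B: every symbol on the right is nullable, so F is nullable too.
No further non-terminal can be added: every production for the remaining non-terminals contains a terminal or a non-nullable non-terminal.
Nullable = { 'B', 'F' }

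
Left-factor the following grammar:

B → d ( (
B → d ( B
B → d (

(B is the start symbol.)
Left-factoring transforms A → αβ₁ | αβ₂ into A → αA' and A' → β₁ | β₂
(α is the longest common prefix among the alternatives). Repeat until
no nonterminal has two alternatives with a common prefix.

Round 1: B has alternatives sharing prefix 'd ('. Introduce B': B → d ( B'
  Add: B' → (
  Add: B' → B
  Add: B' → ε

No remaining common prefixes — done.

Resulting grammar:
B → d ( B'
B' → (
B' → B
B' → ε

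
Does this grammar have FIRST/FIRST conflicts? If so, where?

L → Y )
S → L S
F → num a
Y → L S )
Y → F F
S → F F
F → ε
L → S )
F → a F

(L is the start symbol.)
A FIRST/FIRST conflict occurs when two productions N → α and N → β for the same non-terminal have FIRST(α) ∩ FIRST(β) ≠ ∅ (with ε ∈ FIRST of a nullable right-hand side, so two nullable alternatives also conflict).

FIRST sets of the non-terminals at (or reachable through a nullable prefix from) the front of some alternative:
  FIRST(Y) = { ')', 'a', 'num', ε }
  FIRST(S) = { ')', 'a', 'num', ε }
  FIRST(L) = { ')', 'a', 'num' }
  FIRST(F) = { 'a', 'num', ε }

Productions for L:
  L → Y ): FIRST = { ')', 'a', 'num' }
  L → S ): FIRST = { ')', 'a', 'num' }
Productions for S:
  S → L S: FIRST = { ')', 'a', 'num' }
  S → F F: FIRST = { 'a', 'num', ε }
Productions for F:
  F → num a: FIRST = { 'num' }
  F → ε: FIRST = { ε }
  F → a F: FIRST = { 'a' }
Productions for Y:
  Y → L S ): FIRST = { ')', 'a', 'num' }
  Y → F F: FIRST = { 'a', 'num', ε }

Conflict for L: L → Y ) and L → S )
  Overlap: { ')', 'a', 'num' }
Conflict for S: S → L S and S → F F
  Overlap: { 'a', 'num' }
Conflict for Y: Y → L S ) and Y → F F
  Overlap: { 'a', 'num' }

Answer: Yes. L → Y ')' / L → S ')' on { ')', 'a', 'num' }; S → L S / S → F F on { 'a', 'num' }; Y → L S ')' / Y → F F on { 'a', 'num' }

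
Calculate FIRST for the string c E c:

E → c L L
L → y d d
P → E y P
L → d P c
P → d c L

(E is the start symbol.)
To compute FIRST(c E c), process the symbols left to right:
Symbol c is a terminal. Add 'c' and stop.
FIRST(c E c) = { 'c' }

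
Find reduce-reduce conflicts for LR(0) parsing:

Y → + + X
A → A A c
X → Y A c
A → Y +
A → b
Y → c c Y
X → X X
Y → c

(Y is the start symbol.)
Yes — I14: [X → Y A c .] vs [Y → c .]; I15: [A → A A c .] vs [Y → c .]

A reduce-reduce conflict occurs when an LR(0) state has two complete items [A → α .] and [B → β .] — both call for a reduction, and with no lookahead the parser cannot choose between them.

Augment with Y' → Y and build the canonical LR(0) collection (I0 = CLOSURE({[Y' → . Y]}), then GOTO on every symbol after a dot until no new states appear). It has 17 states:
  I0: { [Y → . + + X], [Y → . c c Y], [Y → . c], [Y' → . Y] }  — shift
  I1: { [Y → + . + X] }  — shift
  I2: { [Y' → Y .] }  — accept
  I3: { [Y → c . c Y], [Y → c .] }  — shift, reduce
  I4: { [Y → . + + X], [Y → . c c Y], [Y → . c], [Y → c c . Y] }  — shift
  I5: { [Y → c c Y .] }  — reduce
  I6: { [X → . X X], [X → . Y A c], [Y → + + . X], [Y → . + + X], [Y → . c c Y], [Y → . c] }  — shift
  I7: { [X → . X X], [X → . Y A c], [X → X . X], [Y → + + X .], [Y → . + + X], [Y → . c c Y], [Y → . c] }  — shift, reduce
  I8: { [A → . A A c], [A → . Y +], [A → . b], [X → Y . A c], [Y → . + + X], [Y → . c c Y], [Y → . c] }  — shift
  I9: { [A → . A A c], [A → . Y +], [A → . b], [A → A . A c], [X → Y A . c], [Y → . + + X], [Y → . c c Y], [Y → . c] }  — shift
  I10: { [A → Y . +] }  — shift
  I11: { [A → b .] }  — reduce
  I12: { [A → Y + .] }  — reduce
  I13: { [A → . A A c], [A → . Y +], [A → . b], [A → A . A c], [A → A A . c], [Y → . + + X], [Y → . c c Y], [Y → . c] }  — shift
  I14: { [X → Y A c .], [Y → c . c Y], [Y → c .] }  — shift, 2 reduces
  I15: { [A → A A c .], [Y → c . c Y], [Y → c .] }  — shift, 2 reduces
  I16: { [X → . X X], [X → . Y A c], [X → X . X], [X → X X .], [Y → . + + X], [Y → . c c Y], [Y → . c] }  — shift, reduce

I14 contains complete items [X → Y A c .], [Y → c .] — reduce-reduce conflict.
I15 contains complete items [A → A A c .], [Y → c .] — reduce-reduce conflict.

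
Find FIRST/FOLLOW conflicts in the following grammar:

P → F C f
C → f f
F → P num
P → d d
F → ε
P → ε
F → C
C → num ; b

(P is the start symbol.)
Yes. P → F C f with FOLLOW(P) on { 'num' }; F → P num with FOLLOW(F) on { 'f', 'num' }; F → C with FOLLOW(F) on { 'f', 'num' }

Nullable non-terminals: F, P.
FIRST sets used below: FIRST(P) = { 'd', 'f', 'num', ε }, FIRST(C) = { 'f', 'num' }, FIRST(F) = { 'd', 'f', 'num', ε }

F: nullable alternative(s) F → ε; FOLLOW(F) = { 'f', 'num' }
  F → P num: FIRST \ {ε} = { 'd', 'f', 'num' } — overlaps FOLLOW(F) on { 'f', 'num' }: CONFLICT
  F → ε: FIRST \ {ε} = { } — this is the only nullable alternative, skip
  F → C: FIRST \ {ε} = { 'f', 'num' } — overlaps FOLLOW(F) on { 'f', 'num' }: CONFLICT

P: nullable alternative(s) P → ε; FOLLOW(P) = { $, 'num' }
  P → F C f: FIRST \ {ε} = { 'd', 'f', 'num' } — overlaps FOLLOW(P) on { 'num' }: CONFLICT
  P → d d: FIRST \ {ε} = { 'd' } — disjoint from FOLLOW(P)
  P → ε: FIRST \ {ε} = { } — this is the only nullable alternative, skip

C has no nullable alternative, so no FIRST/FOLLOW check is needed there.

So the grammar has 3 FIRST/FOLLOW conflicts (marked CONFLICT above).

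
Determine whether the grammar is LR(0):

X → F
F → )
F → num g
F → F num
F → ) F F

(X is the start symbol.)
A grammar is LR(0) if no state in the canonical LR(0) collection has:
  - both a shift item (dot before a terminal) and a complete item (shift-reduce conflict), or
  - two or more complete items (reduce-reduce conflict; the accept item [X' → X .] counts as a complete item here).

Augment with X' → X and build the canonical LR(0) collection (I0 = CLOSURE({[X' → . X]}), then GOTO on every symbol after a dot until no new states appear). It has 10 states:
  I0: { [F → . ) F F], [F → . )], [F → . F num], [F → . num g], [X → . F], [X' → . X] }  — shift
  I1: { [F → ) . F F], [F → ) .], [F → . ) F F], [F → . )], [F → . F num], [F → . num g] }  — shift, reduce
  I2: { [F → F . num], [X → F .] }  — shift, reduce
  I3: { [X' → X .] }  — accept
  I4: { [F → num . g] }  — shift
  I5: { [F → num g .] }  — reduce
  I6: { [F → F num .] }  — reduce
  I7: { [F → ) F . F], [F → . ) F F], [F → . )], [F → . F num], [F → . num g], [F → F . num] }  — shift
  I8: { [F → ) F F .], [F → F . num] }  — shift, reduce
  I9: { [F → F num .], [F → num . g] }  — shift, reduce

Conflict in state I1:
  Shift-reduce conflict between [F → ) .] and [F → . )]
So the grammar is NOT LR(0).

Answer: No. Shift-reduce conflict between [F → ) .] and [F → . )]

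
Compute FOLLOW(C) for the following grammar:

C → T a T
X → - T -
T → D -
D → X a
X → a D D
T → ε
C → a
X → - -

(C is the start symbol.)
{ $ }

To compute FOLLOW(C), find every occurrence of C on a right-hand side N → α C β: add FIRST(β) \ {ε}, and if β is empty or nullable also add FOLLOW(N). Iterate to a fixed point.

C is the start symbol, so $ ∈ FOLLOW(C).
C does not occur on any right-hand side.

Taking the union: FOLLOW(C) = { $ }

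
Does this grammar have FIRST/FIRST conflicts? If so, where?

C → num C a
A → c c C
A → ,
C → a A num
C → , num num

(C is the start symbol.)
No FIRST/FIRST conflicts.

A FIRST/FIRST conflict occurs when two productions N → α and N → β for the same non-terminal have FIRST(α) ∩ FIRST(β) ≠ ∅ (with ε ∈ FIRST of a nullable right-hand side, so two nullable alternatives also conflict).

Productions for C:
  C → num C a: FIRST = { 'num' }
  C → a A num: FIRST = { 'a' }
  C → , num num: FIRST = { ',' }
Productions for A:
  A → c c C: FIRST = { 'c' }
  A → ,: FIRST = { ',' }

All alternatives of each non-terminal have pairwise disjoint FIRST sets.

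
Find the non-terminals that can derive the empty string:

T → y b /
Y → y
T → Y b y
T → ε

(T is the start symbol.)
{ 'T' }

ε-productions: T → ε
So T is immediately nullable.
No further non-terminal can be added: every production for the remaining non-terminals contains a terminal or a non-nullable non-terminal.
Nullable = { 'T' }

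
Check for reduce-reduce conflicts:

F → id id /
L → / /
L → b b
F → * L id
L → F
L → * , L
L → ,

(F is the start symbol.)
Augment with F' → F and build the canonical LR(0) collection (I0 = CLOSURE({[F' → . F]}), then GOTO on every symbol after a dot until no new states appear). It has 17 states:
  I0: { [F → . * L id], [F → . id id /], [F' → . F] }  — shift
  I1: { [F → * . L id], [F → . * L id], [F → . id id /], [L → . * , L], [L → . ,], [L → . / /], [L → . F], [L → . b b] }  — shift
  I2: { [F' → F .] }  — accept
  I3: { [F → id . id /] }  — shift
  I4: { [F → id id . /] }  — shift
  I5: { [F → id id / .] }  — reduce
  I6: { [F → * . L id], [F → . * L id], [F → . id id /], [L → * . , L], [L → . * , L], [L → . ,], [L → . / /], [L → . F], [L → . b b] }  — shift
  I7: { [L → , .] }  — reduce
  I8: { [L → / . /] }  — shift
  I9: { [L → F .] }  — reduce
  I10: { [F → * L . id] }  — shift
  I11: { [L → b . b] }  — shift
  I12: { [L → b b .] }  — reduce
  I13: { [F → * L id .] }  — reduce
  I14: { [L → / / .] }  — reduce
  I15: { [F → . * L id], [F → . id id /], [L → * , . L], [L → , .], [L → . * , L], [L → . ,], [L → . / /], [L → . F], [L → . b b] }  — shift, reduce
  I16: { [L → * , L .] }  — reduce

No state contains more than one complete item.

Answer: No reduce-reduce conflicts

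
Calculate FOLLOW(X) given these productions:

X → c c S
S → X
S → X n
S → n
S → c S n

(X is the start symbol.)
To compute FOLLOW(X), find every occurrence of X on a right-hand side N → α X β: add FIRST(β) \ {ε}, and if β is empty or nullable also add FOLLOW(N). Iterate to a fixed point.

X is the start symbol, so $ ∈ FOLLOW(X).
In S → X: X is at the end, add FOLLOW(S)
In S → X n: X is followed by n, add FIRST(n) \ {ε} = { 'n' }

The FOLLOW sets referred to above (computed the same way, to a fixed point):
  FOLLOW(S) = { $, 'n' }

Taking the union: FOLLOW(X) = { $, 'n' }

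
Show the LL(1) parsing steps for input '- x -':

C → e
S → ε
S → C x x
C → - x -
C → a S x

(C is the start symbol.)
Stack is shown with the top on the left.

Stack    Input    Action
------------------------
C $      - x - $  output C → - x -
- x - $  - x - $  match '-'
x - $    x - $    match 'x'
- $      - $      match '-'
$        $        accept

The string is accepted.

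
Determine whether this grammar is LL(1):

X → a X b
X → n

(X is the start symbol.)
Yes, the grammar is LL(1).

A grammar is LL(1) if for each non-terminal N with multiple productions, the predict sets of those productions are pairwise disjoint, where PREDICT(N → α) = (FIRST(α) \ {ε}) ∪ (FOLLOW(N) if α ⇒* ε).

For X:
  PREDICT(X → a X b) = { 'a' }
  PREDICT(X → n) = { 'n' }

All predict sets are disjoint. The grammar IS LL(1).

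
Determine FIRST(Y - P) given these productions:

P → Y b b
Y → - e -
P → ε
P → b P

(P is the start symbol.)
FIRST sets of the non-terminals involved (from the grammar, by fixed-point iteration):
  FIRST(Y) = { '-' }

To compute FIRST(Y - P), process the symbols left to right:
Symbol Y is a non-terminal. Add FIRST(Y) \ {ε} = { '-' }
Y is not nullable (ε ∉ FIRST(Y)), so stop here.
FIRST(Y - P) = { '-' }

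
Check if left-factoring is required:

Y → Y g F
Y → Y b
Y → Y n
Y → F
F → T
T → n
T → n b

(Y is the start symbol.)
Left-factoring is needed when two productions for the same non-terminal
share a common prefix on the right-hand side.

Productions for Y:
  Y → Y g F
  Y → Y b
  Y → Y n
  Y → F
Productions for T:
  T → n
  T → n b

Found common prefix 'Y' in productions for Y
Found common prefix 'n' in productions for T

Answer: Yes, Y has productions with common prefix 'Y'; T has productions with common prefix 'n'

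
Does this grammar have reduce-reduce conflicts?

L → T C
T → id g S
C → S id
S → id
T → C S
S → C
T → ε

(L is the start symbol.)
Augment with L' → L and build the canonical LR(0) collection (I0 = CLOSURE({[L' → . L]}), then GOTO on every symbol after a dot until no new states appear). It has 13 states:
  I0: { [C → . S id], [L → . T C], [L' → . L], [S → . C], [S → . id], [T → . C S], [T → . id g S], [T → .] }  — shift, reduce
  I1: { [C → . S id], [S → . C], [S → . id], [S → C .], [T → C . S] }  — shift, reduce
  I2: { [L' → L .] }  — accept
  I3: { [C → S . id] }  — shift
  I4: { [C → . S id], [L → T . C], [S → . C], [S → . id] }  — shift
  I5: { [S → id .], [T → id . g S] }  — shift, reduce
  I6: { [C → . S id], [S → . C], [S → . id], [T → id g . S] }  — shift
  I7: { [S → C .] }  — reduce
  I8: { [C → S . id], [T → id g S .] }  — shift, reduce
  I9: { [S → id .] }  — reduce
  I10: { [C → S id .] }  — reduce
  I11: { [L → T C .], [S → C .] }  — 2 reduces
  I12: { [C → S . id], [T → C S .] }  — shift, reduce

I11 contains complete items [L → T C .], [S → C .] — reduce-reduce conflict.

Answer: Yes — I11: [L → T C .] vs [S → C .]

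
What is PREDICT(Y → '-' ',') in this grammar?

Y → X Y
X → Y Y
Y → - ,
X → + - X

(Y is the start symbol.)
PREDICT(Y → '-' ',') = (FIRST(RHS) \ {ε}) ∪ (FOLLOW(Y) if ε ∈ FIRST(RHS), i.e. RHS ⇒* ε)
FIRST('-' ',') = { '-' }
ε ∉ FIRST('-' ','), so FOLLOW(Y) is not added.
PREDICT(Y → '-' ',') = { '-' }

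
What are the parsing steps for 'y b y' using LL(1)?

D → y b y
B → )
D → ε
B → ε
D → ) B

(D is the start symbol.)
LL(1) parsing maintains a stack (initially the start symbol over $) and the input. At each step: if the stack top is a terminal, match it against the current input token; if it is a non-terminal N, replace it with the RHS of M[N, lookahead] (the unique production whose predict set contains the lookahead).

Stack is shown with the top on the left.

Stack    Input    Action
------------------------
D $      y b y $  output D → y b y
y b y $  y b y $  match 'y'
b y $    b y $    match 'b'
y $      y $      match 'y'
$        $        accept

The string is accepted.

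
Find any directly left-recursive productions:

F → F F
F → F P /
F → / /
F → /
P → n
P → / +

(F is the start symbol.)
F → F F: LEFT RECURSIVE (starts with F)
F → F P /: LEFT RECURSIVE (starts with F)
F → / /: starts with '/'
F → /: starts with '/'
P → n: starts with n
P → / +: starts with '/'

The grammar has direct left recursion on: F.

Answer: Yes, F is left-recursive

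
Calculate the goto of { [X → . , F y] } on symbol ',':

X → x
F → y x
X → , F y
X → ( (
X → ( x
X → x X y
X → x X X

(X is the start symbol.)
{ [F → . y x], [X → , . F y] }

GOTO(I, ',') = CLOSURE({ [A → αX.β] : [A → α.Xβ] ∈ I, X = ',' })

Items with dot before ',', with the dot advanced:
  [X → . , F y] → [X → , . F y]
Closure of the advanced items:
  [X → , . F y] has the dot before F: add [F → . y x]

GOTO = { [F → . y x], [X → , . F y] }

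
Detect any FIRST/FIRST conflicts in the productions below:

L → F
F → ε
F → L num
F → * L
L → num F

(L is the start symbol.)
Yes. L → F / L → num F on { 'num' }; F → L num / F → '*' L on { '*' }

A FIRST/FIRST conflict occurs when two productions N → α and N → β for the same non-terminal have FIRST(α) ∩ FIRST(β) ≠ ∅ (with ε ∈ FIRST of a nullable right-hand side, so two nullable alternatives also conflict).

FIRST sets of the non-terminals at (or reachable through a nullable prefix from) the front of some alternative:
  FIRST(F) = { '*', 'num', ε }
  FIRST(L) = { '*', 'num', ε }

Productions for L:
  L → F: FIRST = { '*', 'num', ε }
  L → num F: FIRST = { 'num' }
Productions for F:
  F → ε: FIRST = { ε }
  F → L num: FIRST = { '*', 'num' }
  F → * L: FIRST = { '*' }

Conflict for L: L → F and L → num F
  Overlap: { 'num' }
Conflict for F: F → L num and F → * L
  Overlap: { '*' }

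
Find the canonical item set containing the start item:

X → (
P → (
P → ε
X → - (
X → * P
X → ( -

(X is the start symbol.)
{ [X → . ( -], [X → . (], [X → . * P], [X → . - (], [X' → . X] }

First, augment the grammar with X' → X
I₀ = CLOSURE({ [X' → . X] }):
  [X' → . X] has the dot before X: add [X → . (], [X → . - (], [X → . * P], [X → . ( -]
No further items can be added.

I₀ = { [X → . ( -], [X → . (], [X → . * P], [X → . - (], [X' → . X] }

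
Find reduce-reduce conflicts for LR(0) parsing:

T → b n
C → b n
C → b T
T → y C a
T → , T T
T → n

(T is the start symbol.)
A reduce-reduce conflict occurs when an LR(0) state has two complete items [A → α .] and [B → β .] — both call for a reduction, and with no lookahead the parser cannot choose between them.

Augment with T' → T and build the canonical LR(0) collection (I0 = CLOSURE({[T' → . T]}), then GOTO on every symbol after a dot until no new states appear). It has 14 states:
  I0: { [T → . , T T], [T → . b n], [T → . n], [T → . y C a], [T' → . T] }  — shift
  I1: { [T → , . T T], [T → . , T T], [T → . b n], [T → . n], [T → . y C a] }  — shift
  I2: { [T' → T .] }  — accept
  I3: { [T → b . n] }  — shift
  I4: { [T → n .] }  — reduce
  I5: { [C → . b T], [C → . b n], [T → y . C a] }  — shift
  I6: { [T → y C . a] }  — shift
  I7: { [C → b . T], [C → b . n], [T → . , T T], [T → . b n], [T → . n], [T → . y C a] }  — shift
  I8: { [C → b T .] }  — reduce
  I9: { [C → b n .], [T → n .] }  — 2 reduces
  I10: { [T → y C a .] }  — reduce
  I11: { [T → b n .] }  — reduce
  I12: { [T → , T . T], [T → . , T T], [T → . b n], [T → . n], [T → . y C a] }  — shift
  I13: { [T → , T T .] }  — reduce

I9 contains complete items [C → b n .], [T → n .] — reduce-reduce conflict.

Answer: Yes — I9: [C → b n .] vs [T → n .]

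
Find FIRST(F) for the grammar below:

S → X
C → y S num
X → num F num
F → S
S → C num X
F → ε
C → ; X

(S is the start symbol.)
FIRST sets of the other non-terminals involved (by the same procedure, iterated to a fixed point):
  FIRST(S) = { ';', 'num', 'y' }

From F → S:
  - S is a non-terminal: add FIRST(S) \ {ε} = { ';', 'num', 'y' }
    S is not nullable, so stop
From F → ε:
  - ε-production, so ε ∈ FIRST(F)

Collecting: FIRST(F) = { ';', 'num', 'y', ε }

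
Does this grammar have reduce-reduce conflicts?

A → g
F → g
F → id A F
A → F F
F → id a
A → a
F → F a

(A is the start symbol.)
Yes — I4: [A → g .] vs [F → g .]; I7: [A → a .] vs [F → id a .]

Augment with A' → A and build the canonical LR(0) collection (I0 = CLOSURE({[A' → . A]}), then GOTO on every symbol after a dot until no new states appear). It has 12 states:
  I0: { [A → . F F], [A → . a], [A → . g], [A' → . A], [F → . F a], [F → . g], [F → . id A F], [F → . id a] }  — shift
  I1: { [A' → A .] }  — accept
  I2: { [A → F . F], [F → . F a], [F → . g], [F → . id A F], [F → . id a], [F → F . a] }  — shift
  I3: { [A → a .] }  — reduce
  I4: { [A → g .], [F → g .] }  — 2 reduces
  I5: { [A → . F F], [A → . a], [A → . g], [F → . F a], [F → . g], [F → . id A F], [F → . id a], [F → id . A F], [F → id . a] }  — shift
  I6: { [F → . F a], [F → . g], [F → . id A F], [F → . id a], [F → id A . F] }  — shift
  I7: { [A → a .], [F → id a .] }  — 2 reduces
  I8: { [F → F . a], [F → id A F .] }  — shift, reduce
  I9: { [F → g .] }  — reduce
  I10: { [F → F a .] }  — reduce
  I11: { [A → F F .], [F → F . a] }  — shift, reduce

I4 contains complete items [A → g .], [F → g .] — reduce-reduce conflict.
I7 contains complete items [A → a .], [F → id a .] — reduce-reduce conflict.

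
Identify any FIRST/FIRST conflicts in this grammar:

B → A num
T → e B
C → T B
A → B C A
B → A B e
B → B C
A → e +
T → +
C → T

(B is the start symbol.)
Yes. B → A num / B → A B e on { 'e' }; B → A num / B → B C on { 'e' }; B → A B e / B → B C on { 'e' }; C → T B / C → T on { '+', 'e' }; A → B C A / A → e '+' on { 'e' }

A FIRST/FIRST conflict occurs when two productions N → α and N → β for the same non-terminal have FIRST(α) ∩ FIRST(β) ≠ ∅ (with ε ∈ FIRST of a nullable right-hand side, so two nullable alternatives also conflict).

FIRST sets of the non-terminals at (or reachable through a nullable prefix from) the front of some alternative:
  FIRST(A) = { 'e' }
  FIRST(B) = { 'e' }
  FIRST(T) = { '+', 'e' }

Productions for B:
  B → A num: FIRST = { 'e' }
  B → A B e: FIRST = { 'e' }
  B → B C: FIRST = { 'e' }
Productions for T:
  T → e B: FIRST = { 'e' }
  T → +: FIRST = { '+' }
Productions for C:
  C → T B: FIRST = { '+', 'e' }
  C → T: FIRST = { '+', 'e' }
Productions for A:
  A → B C A: FIRST = { 'e' }
  A → e +: FIRST = { 'e' }

Conflict for B: B → A num and B → A B e
  Overlap: { 'e' }
Conflict for B: B → A num and B → B C
  Overlap: { 'e' }
Conflict for B: B → A B e and B → B C
  Overlap: { 'e' }
Conflict for C: C → T B and C → T
  Overlap: { '+', 'e' }
Conflict for A: A → B C A and A → e +
  Overlap: { 'e' }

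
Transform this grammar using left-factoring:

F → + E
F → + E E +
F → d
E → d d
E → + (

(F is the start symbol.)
Left-factoring transforms A → αβ₁ | αβ₂ into A → αA' and A' → β₁ | β₂
(α is the longest common prefix among the alternatives). Repeat until
no nonterminal has two alternatives with a common prefix.

Round 1: F has alternatives sharing prefix '+ E'. Introduce F': F → + E F'
  Add: F' → ε
  Add: F' → E +

No remaining common prefixes — done.

Resulting grammar:
F → + E F'
F' → ε
F' → E +
F → d
E → d d
E → + (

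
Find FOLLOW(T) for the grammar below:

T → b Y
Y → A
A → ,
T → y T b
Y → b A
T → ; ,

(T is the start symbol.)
To compute FOLLOW(T), find every occurrence of T on a right-hand side N → α T β: add FIRST(β) \ {ε}, and if β is empty or nullable also add FOLLOW(N). Iterate to a fixed point.

T is the start symbol, so $ ∈ FOLLOW(T).
In T → y T b: T is followed by b, add FIRST(b) \ {ε} = { 'b' }

Taking the union: FOLLOW(T) = { $, 'b' }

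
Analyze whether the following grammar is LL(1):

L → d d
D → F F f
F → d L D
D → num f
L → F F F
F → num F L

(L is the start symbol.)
A grammar is LL(1) if for each non-terminal N with multiple productions, the predict sets of those productions are pairwise disjoint, where PREDICT(N → α) = (FIRST(α) \ {ε}) ∪ (FOLLOW(N) if α ⇒* ε).

Relevant sets:
  FIRST(F) = { 'd', 'num' }

For L:
  PREDICT(L → d d) = { 'd' }
  PREDICT(L → F F F) = { 'd', 'num' }
For D:
  PREDICT(D → F F f) = { 'd', 'num' }
  PREDICT(D → num f) = { 'num' }
For F:
  PREDICT(F → d L D) = { 'd' }
  PREDICT(F → num F L) = { 'num' }

Conflict found: Predict set conflict for L: { 'd' }
The grammar is NOT LL(1).

Answer: No. Predict set conflict for L: { 'd' }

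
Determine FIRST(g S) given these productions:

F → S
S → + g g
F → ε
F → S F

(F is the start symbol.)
To compute FIRST(g S), process the symbols left to right:
Symbol g is a terminal. Add 'g' and stop.
FIRST(g S) = { 'g' }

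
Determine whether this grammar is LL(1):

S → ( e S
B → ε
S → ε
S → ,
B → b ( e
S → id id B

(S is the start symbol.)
Yes, the grammar is LL(1).

Relevant sets:
  FOLLOW(S) = { $ }
  FOLLOW(B) = { $ }

For S:
  PREDICT(S → '(' e S) = { '(' }
  PREDICT(S → ε) = { $ }
  PREDICT(S → ',') = { ',' }
  PREDICT(S → id id B) = { 'id' }
For B:
  PREDICT(B → ε) = { $ }
  PREDICT(B → b '(' e) = { 'b' }

All predict sets are disjoint. The grammar IS LL(1).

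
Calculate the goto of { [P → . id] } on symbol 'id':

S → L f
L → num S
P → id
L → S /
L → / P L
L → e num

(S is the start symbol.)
GOTO(I, 'id') = CLOSURE({ [A → αX.β] : [A → α.Xβ] ∈ I, X = 'id' })

Items with dot before 'id', with the dot advanced:
  [P → . id] → [P → id .]
Closure adds nothing (no advanced item has the dot before a non-terminal).

GOTO = { [P → id .] }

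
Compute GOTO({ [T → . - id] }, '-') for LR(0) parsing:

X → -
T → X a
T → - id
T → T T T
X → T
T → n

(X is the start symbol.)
{ [T → - . id] }

GOTO(I, '-') = CLOSURE({ [A → αX.β] : [A → α.Xβ] ∈ I, X = '-' })

Items with dot before '-', with the dot advanced:
  [T → . - id] → [T → - . id]
Closure adds nothing (no advanced item has the dot before a non-terminal).

GOTO = { [T → - . id] }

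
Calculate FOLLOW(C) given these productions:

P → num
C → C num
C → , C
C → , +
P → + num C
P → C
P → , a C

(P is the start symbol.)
In C → C num: C is followed by num, add FIRST(num) \ {ε} = { 'num' }
In C → , C: C is at the end; this adds FOLLOW(C) to itself — nothing new
In P → + num C: C is at the end, add FOLLOW(P)
In P → C: C is at the end, add FOLLOW(P)
In P → , a C: C is at the end, add FOLLOW(P)

The FOLLOW sets referred to above (computed the same way, to a fixed point):
  FOLLOW(P) = { $ }

Taking the union: FOLLOW(C) = { $, 'num' }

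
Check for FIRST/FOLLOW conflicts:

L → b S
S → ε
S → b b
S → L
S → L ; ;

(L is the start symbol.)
A FIRST/FOLLOW conflict occurs when a non-terminal N has a nullable alternative N → β (β ⇒* ε) and another alternative N → α with FIRST(α) ∩ FOLLOW(N) ≠ ∅: on such a lookahead the parser cannot decide between expanding α and letting N vanish via β.

Nullable non-terminals: S.
FIRST sets used below: FIRST(L) = { 'b' }

S: nullable alternative(s) S → ε; FOLLOW(S) = { $, ';' }
  S → ε: FIRST \ {ε} = { } — this is the only nullable alternative, skip
  S → b b: FIRST \ {ε} = { 'b' } — disjoint from FOLLOW(S)
  S → L: FIRST \ {ε} = { 'b' } — disjoint from FOLLOW(S)
  S → L ; ;: FIRST \ {ε} = { 'b' } — disjoint from FOLLOW(S)

L has no nullable alternative, so no FIRST/FOLLOW check is needed there.

No FIRST/FOLLOW conflicts found.

Answer: No FIRST/FOLLOW conflicts.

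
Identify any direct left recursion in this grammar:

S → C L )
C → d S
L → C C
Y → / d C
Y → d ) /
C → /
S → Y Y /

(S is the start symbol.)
No direct left recursion

Direct left recursion occurs when N → N α for some non-terminal N (the right-hand side begins with the left-hand side itself).

S → C L ): starts with C
C → d S: starts with d
L → C C: starts with C
Y → / d C: starts with '/'
Y → d ) /: starts with d
C → /: starts with '/'
S → Y Y /: starts with Y

No direct left recursion found.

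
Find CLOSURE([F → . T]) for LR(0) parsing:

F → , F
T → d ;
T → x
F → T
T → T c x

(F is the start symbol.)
Start with: [F → . T]
  [F → . T] has the dot before T: add [T → . d ;], [T → . x], [T → . T c x]
No further items can be added.

CLOSURE = { [F → . T], [T → . T c x], [T → . d ;], [T → . x] }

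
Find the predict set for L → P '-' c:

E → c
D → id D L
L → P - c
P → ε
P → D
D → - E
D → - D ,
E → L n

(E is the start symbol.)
PREDICT(L → P '-' c) = (FIRST(RHS) \ {ε}) ∪ (FOLLOW(L) if ε ∈ FIRST(RHS), i.e. RHS ⇒* ε)
FIRST(P) = { '-', 'id', ε }
FIRST(P '-' c) = { '-', 'id' }
ε ∉ FIRST(P '-' c), so FOLLOW(L) is not added.
PREDICT(L → P '-' c) = { '-', 'id' }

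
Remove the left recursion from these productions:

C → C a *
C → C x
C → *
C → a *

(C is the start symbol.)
C → * C'
C → a * C'
C' → a * C'
C' → x C'
C' → ε

C is directly left-recursive. The standard transformation for
  A → A α₁ | ... | A α_m | β₁ | ... | β_n
is
  A  → β₁ A' | ... | β_n A'
  A' → α₁ A' | ... | α_m A' | ε

C → * becomes C → * C'
C → a * becomes C → a * C'
C → C a * becomes C' → a * C'
C → C x becomes C' → x C'
Add C' → ε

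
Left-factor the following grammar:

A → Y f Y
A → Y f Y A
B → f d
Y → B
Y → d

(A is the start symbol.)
A → Y f Y A'
A' → ε
A' → A
B → f d
Y → B
Y → d

Left-factoring transforms A → αβ₁ | αβ₂ into A → αA' and A' → β₁ | β₂
(α is the longest common prefix among the alternatives). Repeat until
no nonterminal has two alternatives with a common prefix.

Round 1: A has alternatives sharing prefix 'Y f Y'. Introduce A': A → Y f Y A'
  Add: A' → ε
  Add: A' → A

No remaining common prefixes — done.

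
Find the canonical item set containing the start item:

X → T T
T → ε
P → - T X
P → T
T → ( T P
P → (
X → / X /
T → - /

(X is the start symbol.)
First, augment the grammar with X' → X
I₀ = CLOSURE({ [X' → . X] }):
  [X' → . X] has the dot before X: add [X → . T T], [X → . / X /]
  [X → . T T] has the dot before T: add [T → .], [T → . ( T P], [T → . - /]
No further items can be added.

I₀ = { [T → . ( T P], [T → . - /], [T → .], [X → . / X /], [X → . T T], [X' → . X] }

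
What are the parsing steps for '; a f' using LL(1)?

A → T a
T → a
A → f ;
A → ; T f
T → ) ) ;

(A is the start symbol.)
LL(1) parsing maintains a stack (initially the start symbol over $) and the input. At each step: if the stack top is a terminal, match it against the current input token; if it is a non-terminal N, replace it with the RHS of M[N, lookahead] (the unique production whose predict set contains the lookahead).

Stack is shown with the top on the left.

Stack    Input    Action
------------------------
A $      ; a f $  output A → ; T f
; T f $  ; a f $  match ';'
T f $    a f $    output T → a
a f $    a f $    match 'a'
f $      f $      match 'f'
$        $        accept

The string is accepted.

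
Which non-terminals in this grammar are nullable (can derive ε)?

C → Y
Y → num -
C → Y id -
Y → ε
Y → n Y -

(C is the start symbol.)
{ 'C', 'Y' }

A non-terminal is nullable if it can derive ε (the empty string): either it has an ε-production, or it has a production whose right-hand side consists entirely of nullable non-terminals.

ε-productions: Y → ε
So Y is immediately nullable.
C → Y: every symbol on the right is nullable, so C is nullable too.
Every non-terminal is now nullable.
Nullable = { 'C', 'Y' }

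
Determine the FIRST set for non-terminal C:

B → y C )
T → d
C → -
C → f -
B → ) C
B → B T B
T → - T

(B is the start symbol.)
{ '-', 'f' }

To compute FIRST(C), examine every production with C on the left-hand side, reading each right-hand side left to right until a non-nullable symbol is reached.

From C → -:
  - '-' is a terminal: add '-' and stop
From C → f -:
  - f is a terminal: add 'f' and stop

Collecting: FIRST(C) = { '-', 'f' }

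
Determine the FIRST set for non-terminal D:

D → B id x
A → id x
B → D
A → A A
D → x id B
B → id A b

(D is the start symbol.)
{ 'id', 'x' }

To compute FIRST(D), examine every production with D on the left-hand side, reading each right-hand side left to right until a non-nullable symbol is reached.

FIRST sets of the other non-terminals involved (by the same procedure, iterated to a fixed point):
  FIRST(B) = { 'id', 'x' }

From D → B id x:
  - B is a non-terminal: add FIRST(B) \ {ε} = { 'id', 'x' }
    B is not nullable, so stop
From D → x id B:
  - x is a terminal: add 'x' and stop

Collecting: FIRST(D) = { 'id', 'x' }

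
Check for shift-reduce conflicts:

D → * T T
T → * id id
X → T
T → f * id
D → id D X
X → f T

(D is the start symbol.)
Yes — I14: [T → f * id .] vs [T → * id . id]

A shift-reduce conflict occurs when an LR(0) state has both:
  - a complete (reduce) item [A → α .] (dot at the end), and
  - a shift item [B → β . c γ] (dot before a terminal).

Augment with D' → D and build the canonical LR(0) collection (I0 = CLOSURE({[D' → . D]}), then GOTO on every symbol after a dot until no new states appear). It has 19 states:
  I0: { [D → . * T T], [D → . id D X], [D' → . D] }  — shift
  I1: { [D → * . T T], [T → . * id id], [T → . f * id] }  — shift
  I2: { [D' → D .] }  — accept
  I3: { [D → . * T T], [D → . id D X], [D → id . D X] }  — shift
  I4: { [D → id D . X], [T → . * id id], [T → . f * id], [X → . T], [X → . f T] }  — shift
  I5: { [T → * . id id] }  — shift
  I6: { [X → T .] }  — reduce
  I7: { [D → id D X .] }  — reduce
  I8: { [T → . * id id], [T → . f * id], [T → f . * id], [X → f . T] }  — shift
  I9: { [T → * . id id], [T → f * . id] }  — shift
  I10: { [X → f T .] }  — reduce
  I11: { [T → f . * id] }  — shift
  I12: { [T → f * . id] }  — shift
  I13: { [T → f * id .] }  — reduce
  I14: { [T → * id . id], [T → f * id .] }  — shift, reduce
  I15: { [T → * id id .] }  — reduce
  I16: { [T → * id . id] }  — shift
  I17: { [D → * T . T], [T → . * id id], [T → . f * id] }  — shift
  I18: { [D → * T T .] }  — reduce

I14 contains reduce item [T → f * id .] and shift item [T → * id . id] — shift-reduce conflict.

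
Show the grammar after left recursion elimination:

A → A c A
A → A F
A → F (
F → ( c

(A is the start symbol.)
A → F ( A'
A' → c A A'
A' → F A'
A' → ε
F → ( c

A is directly left-recursive. The standard transformation for
  A → A α₁ | ... | A α_m | β₁ | ... | β_n
is
  A  → β₁ A' | ... | β_n A'
  A' → α₁ A' | ... | α_m A' | ε

A → F ( becomes A → F ( A'
A → A c A becomes A' → c A A'
A → A F becomes A' → F A'
Add A' → ε

Productions for other non-terminals are unchanged:
  F → ( c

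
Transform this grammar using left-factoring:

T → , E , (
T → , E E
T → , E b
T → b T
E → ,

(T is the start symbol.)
Left-factoring transforms A → αβ₁ | αβ₂ into A → αA' and A' → β₁ | β₂
(α is the longest common prefix among the alternatives). Repeat until
no nonterminal has two alternatives with a common prefix.

Round 1: T has alternatives sharing prefix ', E'. Introduce T': T → , E T'
  Add: T' → , (
  Add: T' → E
  Add: T' → b

No remaining common prefixes — done.

Resulting grammar:
T → , E T'
T' → , (
T' → E
T' → b
T → b T
E → ,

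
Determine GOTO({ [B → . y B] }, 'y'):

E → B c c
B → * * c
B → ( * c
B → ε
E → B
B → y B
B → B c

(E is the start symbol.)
GOTO(I, 'y') = CLOSURE({ [A → αX.β] : [A → α.Xβ] ∈ I, X = 'y' })

Items with dot before 'y', with the dot advanced:
  [B → . y B] → [B → y . B]
Closure of the advanced items:
  [B → y . B] has the dot before B: add [B → . * * c], [B → . ( * c], [B → .], [B → . y B], [B → . B c]

GOTO = { [B → . ( * c], [B → . * * c], [B → . B c], [B → . y B], [B → .], [B → y . B] }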